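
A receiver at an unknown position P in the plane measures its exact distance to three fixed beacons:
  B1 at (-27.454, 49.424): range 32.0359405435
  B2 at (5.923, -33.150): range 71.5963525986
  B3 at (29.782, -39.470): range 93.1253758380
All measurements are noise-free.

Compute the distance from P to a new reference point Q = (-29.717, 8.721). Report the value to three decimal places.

16.645

eq1: (x + 27.454)² + (y − 49.424)² = 32.0359405435²
eq2: (x − 5.923)² + (y + 33.150)² = 71.5963525986²
eq3: (x − 29.782)² + (y + 39.470)² = 93.1253758380²
eq2−eq1, eq2−eq3 (x²,y² cancel):
  -66.754·x + 165.148·y = 6162.185682
  47.718·x − 12.640·y = -2235.453925
det = -66.754·-12.640 − 165.148·47.718 = -7036.761704
x = (6162.185682·-12.640 − 165.148·-2235.453925) / -7036.761704 = -41.395564
y = (-66.754·-2235.453925 − 6162.185682·47.718) / -7036.761704 = 20.580729
|P − Q| = √((-41.395564 − -29.717)² + (20.580729 − 8.721)²) = 16.644579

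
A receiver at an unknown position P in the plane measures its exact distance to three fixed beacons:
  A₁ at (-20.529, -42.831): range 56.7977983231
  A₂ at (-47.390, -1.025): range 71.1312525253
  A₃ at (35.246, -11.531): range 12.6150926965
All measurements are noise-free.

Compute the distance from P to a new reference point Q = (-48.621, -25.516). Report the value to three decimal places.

eq1: (x + 20.529)² + (y + 42.831)² = 56.7977983231²
eq2: (x + 47.390)² + (y + 1.025)² = 71.1312525253²
eq3: (x − 35.246)² + (y + 11.531)² = 12.6150926965²
eq1−eq2, eq1−eq3 (x²,y² cancel):
  -53.722·x + 83.612·y = -1842.736868
  111.550·x + 62.600·y = 2186.159406
det = -53.722·62.600 − 83.612·111.550 = -12689.915800
x = (-1842.736868·62.600 − 83.612·2186.159406) / -12689.915800 = 23.494599
y = (-53.722·2186.159406 − -1842.736868·111.550) / -12689.915800 = -6.943501
|P − Q| = √((23.494599 − -48.621)² + (-6.943501 − -25.516)²) = 74.468768

74.469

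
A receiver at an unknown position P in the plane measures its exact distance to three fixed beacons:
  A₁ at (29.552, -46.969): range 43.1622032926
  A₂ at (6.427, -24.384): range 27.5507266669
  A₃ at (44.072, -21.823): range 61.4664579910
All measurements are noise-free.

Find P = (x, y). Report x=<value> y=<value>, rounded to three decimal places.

eq1: (x − 29.552)² + (y + 46.969)² = 43.1622032926²
eq2: (x − 6.427)² + (y + 24.384)² = 27.5507266669²
eq3: (x − 44.072)² + (y + 21.823)² = 61.4664579910²
eq3−eq2, eq3−eq1 (x²,y² cancel):
  -75.290·x − 5.122·y = 1236.384190
  -29.040·x − 50.292·y = 2575.972817
det = -75.290·-50.292 − -5.122·-29.040 = 3637.741800
x = (1236.384190·-50.292 − -5.122·2575.972817) / 3637.741800 = -13.466074
y = (-75.290·2575.972817 − 1236.384190·-29.040) / 3637.741800 = -43.444644

x=-13.466 y=-43.445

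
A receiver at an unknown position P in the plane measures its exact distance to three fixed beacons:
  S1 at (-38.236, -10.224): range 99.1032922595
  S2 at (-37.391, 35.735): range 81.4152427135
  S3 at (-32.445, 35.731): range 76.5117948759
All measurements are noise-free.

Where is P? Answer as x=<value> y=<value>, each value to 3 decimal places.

eq1: (x + 38.236)² + (y + 10.224)² = 99.1032922595²
eq2: (x + 37.391)² + (y − 35.735)² = 81.4152427135²
eq3: (x + 32.445)² + (y − 35.731)² = 76.5117948759²
eq3−eq2, eq3−eq1 (x²,y² cancel):
  -9.892·x + 0.008·y = -428.692271
  -11.582·x − 91.910·y = -4730.268296
det = -9.892·-91.910 − 0.008·-11.582 = 909.266376
x = (-428.692271·-91.910 − 0.008·-4730.268296) / 909.266376 = 43.374472
y = (-9.892·-4730.268296 − -428.692271·-11.582) / 909.266376 = 46.000491

x=43.374 y=46.000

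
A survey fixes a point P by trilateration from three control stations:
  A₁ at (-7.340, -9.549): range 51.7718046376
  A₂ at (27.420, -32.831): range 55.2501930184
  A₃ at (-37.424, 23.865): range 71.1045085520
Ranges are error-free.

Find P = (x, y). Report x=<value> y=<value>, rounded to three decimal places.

x=33.658 y=22.066

eq1: (x + 7.340)² + (y + 9.549)² = 51.7718046376²
eq2: (x − 27.420)² + (y + 32.831)² = 55.2501930184²
eq3: (x + 37.424)² + (y − 23.865)² = 71.1045085520²
eq2−eq3, eq2−eq1 (x²,y² cancel):
  -129.688·x + 113.392·y = -1862.904268
  -69.520·x + 46.564·y = -1312.407887
det = -129.688·46.564 − 113.392·-69.520 = 1844.219808
x = (-1862.904268·46.564 − 113.392·-1312.407887) / 1844.219808 = 33.657745
y = (-129.688·-1312.407887 − -1862.904268·-69.520) / 1844.219808 = 22.065943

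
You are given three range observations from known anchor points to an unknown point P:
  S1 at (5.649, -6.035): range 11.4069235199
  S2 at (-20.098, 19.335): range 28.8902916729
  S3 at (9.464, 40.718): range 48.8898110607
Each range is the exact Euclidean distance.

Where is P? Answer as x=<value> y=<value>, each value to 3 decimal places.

x=-5.754 y=-5.743

eq1: (x − 5.649)² + (y + 6.035)² = 11.4069235199²
eq2: (x + 20.098)² + (y − 19.335)² = 28.8902916729²
eq3: (x − 9.464)² + (y − 40.718)² = 48.8898110607²
eq2−eq3, eq2−eq1 (x²,y² cancel):
  59.124·x + 42.766·y = -585.813682
  51.494·x − 50.740·y = -4.908354
det = 59.124·-50.740 − 42.766·51.494 = -5202.144164
x = (-585.813682·-50.740 − 42.766·-4.908354) / -5202.144164 = -5.754184
y = (59.124·-4.908354 − -585.813682·51.494) / -5202.144164 = -5.742957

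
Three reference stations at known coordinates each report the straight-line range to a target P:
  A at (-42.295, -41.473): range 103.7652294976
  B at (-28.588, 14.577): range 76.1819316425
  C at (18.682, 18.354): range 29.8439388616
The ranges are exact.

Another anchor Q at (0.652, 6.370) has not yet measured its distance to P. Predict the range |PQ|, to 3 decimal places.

eq1: (x + 42.295)² + (y + 41.473)² = 103.7652294976²
eq2: (x + 28.588)² + (y − 14.577)² = 76.1819316425²
eq3: (x − 18.682)² + (y − 18.354)² = 29.8439388616²
eq3−eq2, eq3−eq1 (x²,y² cancel):
  -94.540·x − 7.554·y = -4569.149789
  -121.954·x − 119.654·y = -7053.571852
det = -94.540·-119.654 − -7.554·-121.954 = 10390.848644
x = (-4569.149789·-119.654 − -7.554·-7053.571852) / 10390.848644 = 47.487398
y = (-94.540·-7053.571852 − -4569.149789·-121.954) / 10390.848644 = 10.549532
|P − Q| = √((47.487398 − 0.652)² + (10.549532 − 6.370)²) = 47.021516

47.022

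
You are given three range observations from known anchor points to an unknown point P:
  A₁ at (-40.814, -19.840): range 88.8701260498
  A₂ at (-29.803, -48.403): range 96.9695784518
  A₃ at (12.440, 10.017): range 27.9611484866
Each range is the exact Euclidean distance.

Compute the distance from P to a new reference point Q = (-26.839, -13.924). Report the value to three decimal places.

73.742

eq1: (x + 40.814)² + (y + 19.840)² = 88.8701260498²
eq2: (x + 29.803)² + (y + 48.403)² = 96.9695784518²
eq3: (x − 12.440)² + (y − 10.017)² = 27.9611484866²
eq2−eq1, eq2−eq3 (x²,y² cancel):
  -22.022·x + 57.126·y = 333.538819
  84.486·x + 116.840·y = 5645.297991
det = -22.022·116.840 − 57.126·84.486 = -7399.397716
x = (333.538819·116.840 − 57.126·5645.297991) / -7399.397716 = 38.316986
y = (-22.022·5645.297991 − 333.538819·84.486) / -7399.397716 = 20.609801
|P − Q| = √((38.316986 − -26.839)² + (20.609801 − -13.924)²) = 73.742023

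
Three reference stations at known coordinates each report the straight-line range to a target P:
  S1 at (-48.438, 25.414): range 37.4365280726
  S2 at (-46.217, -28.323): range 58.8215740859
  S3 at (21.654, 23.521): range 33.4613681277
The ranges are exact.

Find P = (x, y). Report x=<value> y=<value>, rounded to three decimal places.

eq1: (x + 48.438)² + (y − 25.414)² = 37.4365280726²
eq2: (x + 46.217)² + (y + 28.323)² = 58.8215740859²
eq3: (x − 21.654)² + (y − 23.521)² = 33.4613681277²
eq3−eq1, eq3−eq2 (x²,y² cancel):
  -140.184·x + 3.786·y = 1688.147606
  -135.742·x − 103.688·y = -424.244160
det = -140.184·-103.688 − 3.786·-135.742 = 15049.317804
x = (1688.147606·-103.688 − 3.786·-424.244160) / 15049.317804 = -11.524407
y = (-140.184·-424.244160 − 1688.147606·-135.742) / 15049.317804 = 19.178595

x=-11.524 y=19.179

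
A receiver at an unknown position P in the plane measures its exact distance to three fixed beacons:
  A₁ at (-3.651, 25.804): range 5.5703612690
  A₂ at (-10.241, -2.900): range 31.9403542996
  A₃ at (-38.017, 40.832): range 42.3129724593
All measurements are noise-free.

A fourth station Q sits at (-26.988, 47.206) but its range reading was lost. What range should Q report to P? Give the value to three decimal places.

eq1: (x + 3.651)² + (y − 25.804)² = 5.5703612690²
eq2: (x + 10.241)² + (y + 2.900)² = 31.9403542996²
eq3: (x + 38.017)² + (y − 40.832)² = 42.3129724593²
eq2−eq1, eq2−eq3 (x²,y² cancel):
  13.180·x + 57.408·y = 1555.045444
  -55.552·x + 87.464·y = 2229.055026
det = 13.180·87.464 − 57.408·-55.552 = 4341.904736
x = (1555.045444·87.464 − 57.408·2229.055026) / 4341.904736 = 1.852851
y = (13.180·2229.055026 − 1555.045444·-55.552) / 4341.904736 = 26.662222
|P − Q| = √((1.852851 − -26.988)² + (26.662222 − 47.206)²) = 35.409624

35.410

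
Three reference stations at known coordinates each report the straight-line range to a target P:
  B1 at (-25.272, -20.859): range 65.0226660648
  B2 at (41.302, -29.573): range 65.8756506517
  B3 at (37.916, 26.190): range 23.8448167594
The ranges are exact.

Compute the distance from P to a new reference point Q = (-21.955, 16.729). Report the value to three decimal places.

38.986

eq1: (x + 25.272)² + (y + 20.859)² = 65.0226660648²
eq2: (x − 41.302)² + (y + 29.573)² = 65.8756506517²
eq3: (x − 37.916)² + (y − 26.190)² = 23.8448167594²
eq3−eq2, eq3−eq1 (x²,y² cancel):
  6.772·x − 111.526·y = -3314.147685
  -126.376·x − 94.098·y = -4709.139107
det = 6.772·-94.098 − -111.526·-126.376 = -14731.441432
x = (-3314.147685·-94.098 − -111.526·-4709.139107) / -14731.441432 = 14.481731
y = (6.772·-4709.139107 − -3314.147685·-126.376) / -14731.441432 = 30.595717
|P − Q| = √((14.481731 − -21.955)² + (30.595717 − 16.729)²) = 38.986167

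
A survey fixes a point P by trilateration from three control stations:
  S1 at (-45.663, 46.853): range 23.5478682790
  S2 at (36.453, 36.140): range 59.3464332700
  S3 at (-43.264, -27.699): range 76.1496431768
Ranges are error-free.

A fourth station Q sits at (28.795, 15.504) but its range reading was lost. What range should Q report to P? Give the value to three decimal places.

59.108

eq1: (x + 45.663)² + (y − 46.853)² = 23.5478682790²
eq2: (x − 36.453)² + (y − 36.140)² = 59.3464332700²
eq3: (x + 43.264)² + (y + 27.699)² = 76.1496431768²
eq1−eq2, eq1−eq3 (x²,y² cancel):
  164.232·x − 21.426·y = -4612.889410
  4.798·x − 149.104·y = -6885.570936
det = 164.232·-149.104 − -21.426·4.798 = -24384.846180
x = (-4612.889410·-149.104 − -21.426·-6885.570936) / -24384.846180 = -22.155974
y = (164.232·-6885.570936 − -4612.889410·4.798) / -24384.846180 = 45.466698
|P − Q| = √((-22.155974 − 28.795)² + (45.466698 − 15.504)²) = 59.108079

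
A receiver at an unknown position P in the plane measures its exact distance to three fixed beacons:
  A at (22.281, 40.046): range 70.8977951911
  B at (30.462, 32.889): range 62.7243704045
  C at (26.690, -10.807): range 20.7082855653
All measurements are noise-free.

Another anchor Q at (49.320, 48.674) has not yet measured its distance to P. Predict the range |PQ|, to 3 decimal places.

eq1: (x − 22.281)² + (y − 40.046)² = 70.8977951911²
eq2: (x − 30.462)² + (y − 32.889)² = 62.7243704045²
eq3: (x − 26.690)² + (y + 10.807)² = 20.7082855653²
eq3−eq2, eq3−eq1 (x²,y² cancel):
  7.544·x + 87.392·y = -2325.041136
  -8.818·x + 101.706·y = -3326.686544
det = 7.544·101.706 − 87.392·-8.818 = 1537.892720
x = (-2325.041136·101.706 − 87.392·-3326.686544) / 1537.892720 = 35.278896
y = (7.544·-3326.686544 − -2325.041136·-8.818) / 1537.892720 = -29.650141
|P − Q| = √((35.278896 − 49.320)² + (-29.650141 − 48.674)²) = 79.572757

79.573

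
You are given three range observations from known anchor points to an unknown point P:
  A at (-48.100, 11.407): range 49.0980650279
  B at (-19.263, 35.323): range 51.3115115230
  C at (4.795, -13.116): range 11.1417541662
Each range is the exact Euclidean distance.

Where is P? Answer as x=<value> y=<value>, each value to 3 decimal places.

x=-6.282 y=-14.319

eq1: (x + 48.100)² + (y − 11.407)² = 49.0980650279²
eq2: (x + 19.263)² + (y − 35.323)² = 51.3115115230²
eq3: (x − 4.795)² + (y + 13.116)² = 11.1417541662²
eq1−eq3, eq1−eq2 (x²,y² cancel):
  105.790·x − 49.046·y = 37.773136
  57.674·x + 47.832·y = -1047.203376
det = 105.790·47.832 − -49.046·57.674 = 7888.826284
x = (37.773136·47.832 − -49.046·-1047.203376) / 7888.826284 = -6.281590
y = (105.790·-1047.203376 − 37.773136·57.674) / 7888.826284 = -14.319262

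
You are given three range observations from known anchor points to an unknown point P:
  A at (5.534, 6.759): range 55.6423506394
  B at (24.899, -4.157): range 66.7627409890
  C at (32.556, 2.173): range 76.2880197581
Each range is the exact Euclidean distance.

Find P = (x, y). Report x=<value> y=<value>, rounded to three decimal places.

x=-37.045 y=-29.062

eq1: (x − 5.534)² + (y − 6.759)² = 55.6423506394²
eq2: (x − 24.899)² + (y + 4.157)² = 66.7627409890²
eq3: (x − 32.556)² + (y − 2.173)² = 76.2880197581²
eq3−eq2, eq3−eq1 (x²,y² cancel):
  -15.314·x − 12.660·y = 935.224159
  -54.044·x + 9.172·y = 1735.484946
det = -15.314·9.172 − -12.660·-54.044 = -824.657048
x = (935.224159·9.172 − -12.660·1735.484946) / -824.657048 = -37.044630
y = (-15.314·1735.484946 − 935.224159·-54.044) / -824.657048 = -29.061824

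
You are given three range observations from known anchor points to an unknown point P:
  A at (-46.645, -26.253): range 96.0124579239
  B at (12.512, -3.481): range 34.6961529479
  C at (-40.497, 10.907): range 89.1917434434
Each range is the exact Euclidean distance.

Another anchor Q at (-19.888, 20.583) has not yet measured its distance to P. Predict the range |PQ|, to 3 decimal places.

eq1: (x + 46.645)² + (y + 26.253)² = 96.0124579239²
eq2: (x − 12.512)² + (y + 3.481)² = 34.6961529479²
eq3: (x + 40.497)² + (y − 10.907)² = 89.1917434434²
eq1−eq2, eq1−eq3 (x²,y² cancel):
  118.314·x + 45.544·y = 5318.260518
  12.296·x + 74.320·y = 157.218602
det = 118.314·74.320 − 45.544·12.296 = 8233.087456
x = (5318.260518·74.320 − 45.544·157.218602) / 8233.087456 = 47.138180
y = (118.314·157.218602 − 5318.260518·12.296) / 8233.087456 = -5.683429
|P − Q| = √((47.138180 − -19.888)² + (-5.683429 − 20.583)²) = 71.989125

71.989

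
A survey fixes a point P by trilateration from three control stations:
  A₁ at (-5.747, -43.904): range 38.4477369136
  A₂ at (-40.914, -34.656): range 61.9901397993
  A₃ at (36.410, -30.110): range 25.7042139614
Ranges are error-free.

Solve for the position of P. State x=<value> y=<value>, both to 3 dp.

x=17.187 y=-13.046

eq1: (x + 5.747)² + (y + 43.904)² = 38.4477369136²
eq2: (x + 40.914)² + (y + 34.656)² = 61.9901397993²
eq3: (x − 36.410)² + (y + 30.110)² = 25.7042139614²
eq2−eq1, eq2−eq3 (x²,y² cancel):
  70.334·x − 18.496·y = 1450.144452
  154.648·x + 9.092·y = 2539.377285
det = 70.334·9.092 − -18.496·154.648 = 3499.846136
x = (1450.144452·9.092 − -18.496·2539.377285) / 3499.846136 = 17.187337
y = (70.334·2539.377285 − 1450.144452·154.648) / 3499.846136 = -13.045538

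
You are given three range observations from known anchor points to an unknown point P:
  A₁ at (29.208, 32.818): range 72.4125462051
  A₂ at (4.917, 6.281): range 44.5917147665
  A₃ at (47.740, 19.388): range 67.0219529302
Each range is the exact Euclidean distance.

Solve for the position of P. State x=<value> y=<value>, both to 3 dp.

x=12.550 y=-37.653

eq1: (x − 29.208)² + (y − 32.818)² = 72.4125462051²
eq2: (x − 4.917)² + (y − 6.281)² = 44.5917147665²
eq3: (x − 47.740)² + (y − 19.388)² = 67.0219529302²
eq1−eq2, eq1−eq3 (x²,y² cancel):
  -48.582·x − 53.074·y = 1388.655284
  37.064·x − 26.860·y = 1476.508429
det = -48.582·-26.860 − -53.074·37.064 = 3272.047256
x = (1388.655284·-26.860 − -53.074·1476.508429) / 3272.047256 = 12.550224
y = (-48.582·1476.508429 − 1388.655284·37.064) / 3272.047256 = -37.652528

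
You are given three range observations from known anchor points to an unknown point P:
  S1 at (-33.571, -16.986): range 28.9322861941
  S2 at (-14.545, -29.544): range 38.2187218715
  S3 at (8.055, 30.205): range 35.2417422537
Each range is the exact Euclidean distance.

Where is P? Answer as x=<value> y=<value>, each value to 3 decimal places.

x=-19.585 y=8.341

eq1: (x + 33.571)² + (y + 16.986)² = 28.9322861941²
eq2: (x + 14.545)² + (y + 29.544)² = 38.2187218715²
eq3: (x − 8.055)² + (y − 30.205)² = 35.2417422537²
eq1−eq2, eq1−eq3 (x²,y² cancel):
  38.052·x − 25.116·y = -954.724793
  83.252·x + 94.382·y = -843.214400
det = 38.052·94.382 − -25.116·83.252 = 5682.381096
x = (-954.724793·94.382 − -25.116·-843.214400) / 5682.381096 = -19.584573
y = (38.052·-843.214400 − -954.724793·83.252) / 5682.381096 = 8.341002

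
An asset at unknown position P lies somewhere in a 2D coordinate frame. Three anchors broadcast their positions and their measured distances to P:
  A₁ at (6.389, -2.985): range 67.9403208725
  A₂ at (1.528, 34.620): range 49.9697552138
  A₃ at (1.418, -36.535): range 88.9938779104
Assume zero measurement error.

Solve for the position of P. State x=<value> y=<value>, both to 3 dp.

x=-48.374 y=37.226

eq1: (x − 6.389)² + (y + 2.985)² = 67.9403208725²
eq2: (x − 1.528)² + (y − 34.620)² = 49.9697552138²
eq3: (x − 1.418)² + (y + 36.535)² = 88.9938779104²
eq2−eq1, eq2−eq3 (x²,y² cancel):
  9.722·x − 75.210·y = -3270.060402
  -0.220·x − 142.310·y = -5286.996104
det = 9.722·-142.310 − -75.210·-0.220 = -1400.084020
x = (-3270.060402·-142.310 − -75.210·-5286.996104) / -1400.084020 = -48.373753
y = (9.722·-5286.996104 − -3270.060402·-0.220) / -1400.084020 = 37.226044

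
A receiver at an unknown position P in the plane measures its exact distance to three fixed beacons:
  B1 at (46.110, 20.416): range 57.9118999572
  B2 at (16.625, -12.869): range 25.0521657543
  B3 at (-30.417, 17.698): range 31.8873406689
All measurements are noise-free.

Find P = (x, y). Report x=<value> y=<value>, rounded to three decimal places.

eq1: (x − 46.110)² + (y − 20.416)² = 57.9118999572²
eq2: (x − 16.625)² + (y + 12.869)² = 25.0521657543²
eq3: (x + 30.417)² + (y − 17.698)² = 31.8873406689²
eq1−eq3, eq1−eq2 (x²,y² cancel):
  -153.054·x − 5.436·y = 1032.453599
  -58.970·x − 66.570·y = 625.233778
det = -153.054·-66.570 − -5.436·-58.970 = 9868.243860
x = (1032.453599·-66.570 − -5.436·625.233778) / 9868.243860 = -6.620394
y = (-153.054·625.233778 − 1032.453599·-58.970) / 9868.243860 = -3.527552

x=-6.620 y=-3.528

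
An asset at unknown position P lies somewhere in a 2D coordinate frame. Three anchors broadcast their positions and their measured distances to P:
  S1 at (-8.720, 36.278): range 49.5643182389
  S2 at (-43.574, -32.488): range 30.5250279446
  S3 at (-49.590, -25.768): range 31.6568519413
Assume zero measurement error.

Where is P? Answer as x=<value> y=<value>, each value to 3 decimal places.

eq1: (x + 8.720)² + (y − 36.278)² = 49.5643182389²
eq2: (x + 43.574)² + (y + 32.488)² = 30.5250279446²
eq3: (x + 49.590)² + (y + 25.768)² = 31.6568519413²
eq2−eq3, eq2−eq1 (x²,y² cancel):
  -12.032·x + 13.440·y = 98.615360
  69.708·x + 137.532·y = -3086.876247
det = -12.032·137.532 − 13.440·69.708 = -2591.660544
x = (98.615360·137.532 − 13.440·-3086.876247) / -2591.660544 = -21.241356
y = (-12.032·-3086.876247 − 98.615360·69.708) / -2591.660544 = -11.678619

x=-21.241 y=-11.679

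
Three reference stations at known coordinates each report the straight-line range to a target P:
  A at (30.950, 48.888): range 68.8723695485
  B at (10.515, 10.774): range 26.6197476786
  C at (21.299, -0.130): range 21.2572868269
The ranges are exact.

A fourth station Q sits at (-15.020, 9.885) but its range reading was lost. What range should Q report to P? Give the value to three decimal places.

eq1: (x − 30.950)² + (y − 48.888)² = 68.8723695485²
eq2: (x − 10.515)² + (y − 10.774)² = 26.6197476786²
eq3: (x − 21.299)² + (y + 0.130)² = 21.2572868269²
eq2−eq3, eq2−eq1 (x²,y² cancel):
  21.568·x − 21.808·y = 483.758723
  40.870·x + 76.228·y = -913.497578
det = 21.568·76.228 − -21.808·40.870 = 2535.378464
x = (483.758723·76.228 − -21.808·-913.497578) / 2535.378464 = 6.687130
y = (21.568·-913.497578 − 483.758723·40.870) / 2535.378464 = -15.569090
|P − Q| = √((6.687130 − -15.020)² + (-15.569090 − 9.885)²) = 33.453104

33.453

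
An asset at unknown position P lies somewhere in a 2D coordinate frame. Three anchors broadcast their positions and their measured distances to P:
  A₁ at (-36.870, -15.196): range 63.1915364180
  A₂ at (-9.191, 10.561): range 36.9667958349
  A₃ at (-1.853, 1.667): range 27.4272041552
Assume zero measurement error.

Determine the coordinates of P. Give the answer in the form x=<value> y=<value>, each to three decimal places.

x=25.155 y=-3.110

eq1: (x + 36.870)² + (y + 15.196)² = 63.1915364180²
eq2: (x + 9.191)² + (y − 10.561)² = 36.9667958349²
eq3: (x + 1.853)² + (y − 1.667)² = 27.4272041552²
eq1−eq3, eq1−eq2 (x²,y² cancel):
  70.034·x + 33.726·y = 1656.815929
  55.358·x + 51.514·y = 1232.320167
det = 70.034·51.514 − 33.726·55.358 = 1740.727568
x = (1656.815929·51.514 − 33.726·1232.320167) / 1740.727568 = 25.154991
y = (70.034·1232.320167 − 1656.815929·55.358) / 1740.727568 = -3.110025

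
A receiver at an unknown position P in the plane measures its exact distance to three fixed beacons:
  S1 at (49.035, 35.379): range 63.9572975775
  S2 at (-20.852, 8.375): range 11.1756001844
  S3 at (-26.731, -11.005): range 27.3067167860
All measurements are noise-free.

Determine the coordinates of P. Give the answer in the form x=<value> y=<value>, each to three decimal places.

x=-9.876 y=10.479

eq1: (x − 49.035)² + (y − 35.379)² = 63.9572975775²
eq2: (x + 20.852)² + (y − 8.375)² = 11.1756001844²
eq3: (x + 26.731)² + (y + 11.005)² = 27.3067167860²
eq1−eq3, eq1−eq2 (x²,y² cancel):
  -151.532·x − 92.768·y = 524.430652
  -139.774·x − 54.008·y = 814.483537
det = -151.532·-54.008 − -92.768·-139.774 = -4782.614176
x = (524.430652·-54.008 − -92.768·814.483537) / -4782.614176 = -9.876305
y = (-151.532·814.483537 − 524.430652·-139.774) / -4782.614176 = 10.479321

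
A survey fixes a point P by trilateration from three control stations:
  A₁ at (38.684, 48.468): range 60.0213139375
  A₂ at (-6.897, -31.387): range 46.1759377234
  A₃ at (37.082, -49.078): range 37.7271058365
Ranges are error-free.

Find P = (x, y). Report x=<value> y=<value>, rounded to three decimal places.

eq1: (x − 38.684)² + (y − 48.468)² = 60.0213139375²
eq2: (x + 6.897)² + (y + 31.387)² = 46.1759377234²
eq3: (x − 37.082)² + (y + 49.078)² = 37.7271058365²
eq1−eq3, eq1−eq2 (x²,y² cancel):
  -3.204·x − 195.092·y = 2117.349540
  -91.162·x − 159.710·y = -1342.545600
det = -3.204·-159.710 − -195.092·-91.162 = -17273.266064
x = (2117.349540·-159.710 − -195.092·-1342.545600) / -17273.266064 = 34.740494
y = (-3.204·-1342.545600 − 2117.349540·-91.162) / -17273.266064 = -11.423626

x=34.740 y=-11.424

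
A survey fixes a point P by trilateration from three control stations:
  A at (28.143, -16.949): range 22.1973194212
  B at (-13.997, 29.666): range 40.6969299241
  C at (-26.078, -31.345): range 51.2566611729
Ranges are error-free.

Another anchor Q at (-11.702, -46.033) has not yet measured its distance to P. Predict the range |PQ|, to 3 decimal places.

eq1: (x − 28.143)² + (y + 16.949)² = 22.1973194212²
eq2: (x + 13.997)² + (y − 29.666)² = 40.6969299241²
eq3: (x + 26.078)² + (y + 31.345)² = 51.2566611729²
eq3−eq1, eq3−eq2 (x²,y² cancel):
  108.442·x + 28.792·y = 1551.250266
  24.162·x + 122.022·y = 384.421665
det = 108.442·122.022 − 28.792·24.162 = 12536.637420
x = (1551.250266·122.022 − 28.792·384.421665) / 12536.637420 = 14.215805
y = (108.442·384.421665 − 1551.250266·24.162) / 12536.637420 = 0.335508
|P − Q| = √((14.215805 − -11.702)² + (0.335508 − -46.033)²) = 53.120346

53.120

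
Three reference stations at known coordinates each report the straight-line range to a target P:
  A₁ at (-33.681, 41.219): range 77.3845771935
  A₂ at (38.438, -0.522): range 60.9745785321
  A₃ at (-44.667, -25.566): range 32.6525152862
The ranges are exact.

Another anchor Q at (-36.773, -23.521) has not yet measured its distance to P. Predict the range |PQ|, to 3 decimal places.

eq1: (x + 33.681)² + (y − 41.219)² = 77.3845771935²
eq2: (x − 38.438)² + (y + 0.522)² = 60.9745785321²
eq3: (x + 44.667)² + (y + 25.566)² = 32.6525152862²
eq2−eq1, eq2−eq3 (x²,y² cancel):
  -144.238·x + 83.482·y = -914.810166
  -166.210·x − 50.088·y = 3822.721390
det = -144.238·-50.088 − 83.482·-166.210 = 21100.136164
x = (-914.810166·-50.088 − 83.482·3822.721390) / 21100.136164 = -12.952874
y = (-144.238·3822.721390 − -914.810166·-166.210) / 21100.136164 = -33.337808
|P − Q| = √((-12.952874 − -36.773)² + (-33.337808 − -23.521)²) = 25.763697

25.764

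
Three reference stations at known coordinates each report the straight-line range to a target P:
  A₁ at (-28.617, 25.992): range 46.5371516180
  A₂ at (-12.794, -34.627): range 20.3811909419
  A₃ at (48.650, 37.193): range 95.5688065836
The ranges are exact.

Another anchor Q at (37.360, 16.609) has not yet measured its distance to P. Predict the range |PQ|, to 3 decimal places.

74.755

eq1: (x + 28.617)² + (y − 25.992)² = 46.5371516180²
eq2: (x + 12.794)² + (y + 34.627)² = 20.3811909419²
eq3: (x − 48.650)² + (y − 37.193)² = 95.5688065836²
eq3−eq2, eq3−eq1 (x²,y² cancel):
  -122.888·x − 143.640·y = 6330.577664
  -154.534·x − 22.402·y = 4712.065315
det = -122.888·-22.402 − -143.640·-154.534 = -19444.326784
x = (6330.577664·-22.402 − -143.640·4712.065315) / -19444.326784 = -27.515659
y = (-122.888·4712.065315 − 6330.577664·-154.534) / -19444.326784 = -20.532118
|P − Q| = √((-27.515659 − 37.360)² + (-20.532118 − 16.609)²) = 74.755025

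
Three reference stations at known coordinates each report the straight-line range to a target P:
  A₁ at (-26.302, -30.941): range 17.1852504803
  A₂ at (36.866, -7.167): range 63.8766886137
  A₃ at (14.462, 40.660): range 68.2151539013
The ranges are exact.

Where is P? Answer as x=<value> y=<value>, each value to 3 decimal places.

eq1: (x + 26.302)² + (y + 30.941)² = 17.1852504803²
eq2: (x − 36.866)² + (y + 7.167)² = 63.8766886137²
eq3: (x − 14.462)² + (y − 40.660)² = 68.2151539013²
eq3−eq2, eq3−eq1 (x²,y² cancel):
  44.808·x − 95.654·y = 121.158675
  -81.528·x − 143.202·y = 4144.730029
det = 44.808·-143.202 − -95.654·-81.528 = -14215.074528
x = (121.158675·-143.202 − -95.654·4144.730029) / -14215.074528 = -26.669564
y = (44.808·4144.730029 − 121.158675·-81.528) / -14215.074528 = -13.759681

x=-26.670 y=-13.760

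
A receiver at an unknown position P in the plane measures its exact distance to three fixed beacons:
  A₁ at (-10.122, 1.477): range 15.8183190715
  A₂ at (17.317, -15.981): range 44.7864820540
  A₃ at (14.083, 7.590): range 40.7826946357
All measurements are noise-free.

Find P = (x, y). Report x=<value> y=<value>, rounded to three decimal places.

eq1: (x + 10.122)² + (y − 1.477)² = 15.8183190715²
eq2: (x − 17.317)² + (y + 15.981)² = 44.7864820540²
eq3: (x − 14.083)² + (y − 7.590)² = 40.7826946357²
eq2−eq1, eq2−eq3 (x²,y² cancel):
  -54.878·x + 34.916·y = 1304.975320
  -6.468·x + 47.142·y = 43.268932
det = -54.878·47.142 − 34.916·-6.468 = -2361.221988
x = (1304.975320·47.142 − 34.916·43.268932) / -2361.221988 = -25.414116
y = (-54.878·43.268932 − 1304.975320·-6.468) / -2361.221988 = -2.569038

x=-25.414 y=-2.569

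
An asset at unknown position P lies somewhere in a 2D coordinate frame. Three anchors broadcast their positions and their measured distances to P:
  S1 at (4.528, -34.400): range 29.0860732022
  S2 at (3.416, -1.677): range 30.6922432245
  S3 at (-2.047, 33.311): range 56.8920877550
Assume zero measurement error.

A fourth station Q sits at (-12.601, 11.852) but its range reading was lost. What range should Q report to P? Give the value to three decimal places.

33.266

eq1: (x − 4.528)² + (y + 34.400)² = 29.0860732022²
eq2: (x − 3.416)² + (y + 1.677)² = 30.6922432245²
eq3: (x + 2.047)² + (y − 33.311)² = 56.8920877550²
eq1−eq3, eq1−eq2 (x²,y² cancel):
  -13.150·x + 135.422·y = -2480.759849
  -2.224·x + 65.446·y = -1285.395539
det = -13.150·65.446 − 135.422·-2.224 = -559.436372
x = (-2480.759849·65.446 − 135.422·-1285.395539) / -559.436372 = -20.940765
y = (-13.150·-1285.395539 − -2480.759849·-2.224) / -559.436372 = -20.352165
|P − Q| = √((-20.940765 − -12.601)² + (-20.352165 − 11.852)²) = 33.266499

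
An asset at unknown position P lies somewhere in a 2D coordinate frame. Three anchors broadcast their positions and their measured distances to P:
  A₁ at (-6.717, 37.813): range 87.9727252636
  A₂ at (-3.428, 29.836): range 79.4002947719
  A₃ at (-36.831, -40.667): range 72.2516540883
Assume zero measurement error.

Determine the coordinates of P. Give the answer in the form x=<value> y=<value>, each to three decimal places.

x=35.410 y=-39.417

eq1: (x + 6.717)² + (y − 37.813)² = 87.9727252636²
eq2: (x + 3.428)² + (y − 29.836)² = 79.4002947719²
eq3: (x + 36.831)² + (y + 40.667)² = 72.2516540883²
eq3−eq2, eq3−eq1 (x²,y² cancel):
  66.806·x + 141.006·y = -3192.494661
  60.228·x + 156.960·y = -4054.285264
det = 66.806·156.960 − 141.006·60.228 = 1993.360392
x = (-3192.494661·156.960 − 141.006·-4054.285264) / 1993.360392 = 35.409847
y = (66.806·-4054.285264 − -3192.494661·60.228) / 1993.360392 = -39.417364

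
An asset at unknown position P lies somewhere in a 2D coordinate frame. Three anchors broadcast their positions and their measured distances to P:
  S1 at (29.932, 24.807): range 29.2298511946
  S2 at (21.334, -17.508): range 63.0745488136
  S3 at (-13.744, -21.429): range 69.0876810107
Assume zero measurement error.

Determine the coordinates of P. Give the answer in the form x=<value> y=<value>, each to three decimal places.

x=8.012 y=44.144

eq1: (x − 29.932)² + (y − 24.807)² = 29.2298511946²
eq2: (x − 21.334)² + (y + 17.508)² = 63.0745488136²
eq3: (x + 13.744)² + (y + 21.429)² = 69.0876810107²
eq1−eq3, eq1−eq2 (x²,y² cancel):
  -87.352·x − 92.472·y = -4781.935763
  -17.196·x − 84.630·y = -3873.656760
det = -87.352·-84.630 − -92.472·-17.196 = 5802.451248
x = (-4781.935763·-84.630 − -92.472·-3873.656760) / 5802.451248 = 8.012206
y = (-87.352·-3873.656760 − -4781.935763·-17.196) / 5802.451248 = 44.143671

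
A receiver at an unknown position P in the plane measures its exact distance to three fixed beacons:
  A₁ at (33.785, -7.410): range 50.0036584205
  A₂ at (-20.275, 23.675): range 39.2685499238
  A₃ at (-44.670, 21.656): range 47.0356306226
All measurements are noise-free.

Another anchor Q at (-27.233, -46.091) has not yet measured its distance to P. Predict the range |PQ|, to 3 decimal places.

32.906

eq1: (x − 33.785)² + (y + 7.410)² = 50.0036584205²
eq2: (x + 20.275)² + (y − 23.675)² = 39.2685499238²
eq3: (x + 44.670)² + (y − 21.656)² = 47.0356306226²
eq1−eq2, eq1−eq3 (x²,y² cancel):
  -108.120·x + 62.170·y = 733.593767
  -156.910·x + 58.132·y = 1556.072218
det = -108.120·58.132 − 62.170·-156.910 = 3469.862860
x = (733.593767·58.132 − 62.170·1556.072218) / 3469.862860 = -15.590166
y = (-108.120·1556.072218 − 733.593767·-156.910) / 3469.862860 = -15.313092
|P − Q| = √((-15.590166 − -27.233)² + (-15.313092 − -46.091)²) = 32.906461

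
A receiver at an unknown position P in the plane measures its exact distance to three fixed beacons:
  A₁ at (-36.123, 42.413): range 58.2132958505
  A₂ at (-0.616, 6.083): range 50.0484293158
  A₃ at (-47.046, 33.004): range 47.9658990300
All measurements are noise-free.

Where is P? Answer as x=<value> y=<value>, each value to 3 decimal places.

x=-46.030 y=-14.951

eq1: (x + 36.123)² + (y − 42.413)² = 58.2132958505²
eq2: (x + 0.616)² + (y − 6.083)² = 50.0484293158²
eq3: (x + 47.046)² + (y − 33.004)² = 47.9658990300²
eq1−eq3, eq1−eq2 (x²,y² cancel):
  -21.846·x − 18.818·y = 1286.916778
  71.014·x − 72.660·y = -2182.408816
det = -21.846·-72.660 − -18.818·71.014 = 2923.671812
x = (1286.916778·-72.660 − -18.818·-2182.408816) / 2923.671812 = -46.029770
y = (-21.846·-2182.408816 − 1286.916778·71.014) / 2923.671812 = -14.951133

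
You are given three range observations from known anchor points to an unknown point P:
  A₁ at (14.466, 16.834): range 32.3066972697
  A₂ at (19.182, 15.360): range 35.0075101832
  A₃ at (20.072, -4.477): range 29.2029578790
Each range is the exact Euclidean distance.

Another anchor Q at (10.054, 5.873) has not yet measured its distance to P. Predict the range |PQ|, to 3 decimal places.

22.164

eq1: (x − 14.466)² + (y − 16.834)² = 32.3066972697²
eq2: (x − 19.182)² + (y − 15.360)² = 35.0075101832²
eq3: (x − 20.072)² + (y + 4.477)² = 29.2029578790²
eq2−eq3, eq2−eq1 (x²,y² cancel):
  1.780·x − 39.674·y = 191.763009
  -9.432·x + 2.948·y = 70.573069
det = 1.780·2.948 − -39.674·-9.432 = -368.957728
x = (191.763009·2.948 − -39.674·70.573069) / -368.957728 = -9.120918
y = (1.780·70.573069 − 191.763009·-9.432) / -368.957728 = -5.242684
|P − Q| = √((-9.120918 − 10.054)² + (-5.242684 − 5.873)²) = 22.163843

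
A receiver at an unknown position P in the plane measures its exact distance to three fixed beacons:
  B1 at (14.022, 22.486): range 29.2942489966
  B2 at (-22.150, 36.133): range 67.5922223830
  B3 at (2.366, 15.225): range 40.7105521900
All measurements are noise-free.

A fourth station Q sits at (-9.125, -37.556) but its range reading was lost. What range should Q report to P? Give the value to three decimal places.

eq1: (x − 14.022)² + (y − 22.486)² = 29.2942489966²
eq2: (x + 22.150)² + (y − 36.133)² = 67.5922223830²
eq3: (x − 2.366)² + (y − 15.225)² = 40.7105521900²
eq2−eq1, eq2−eq3 (x²,y² cancel):
  72.344·x − 27.294·y = 2616.575993
  49.032·x − 41.816·y = 1352.541859
det = 72.344·-41.816 − -27.294·49.032 = -1686.857296
x = (2616.575993·-41.816 − -27.294·1352.541859) / -1686.857296 = 42.978422
y = (72.344·1352.541859 − 2616.575993·49.032) / -1686.857296 = 18.049936
|P − Q| = √((42.978422 − -9.125)² + (18.049936 − -37.556)²) = 76.202275

76.202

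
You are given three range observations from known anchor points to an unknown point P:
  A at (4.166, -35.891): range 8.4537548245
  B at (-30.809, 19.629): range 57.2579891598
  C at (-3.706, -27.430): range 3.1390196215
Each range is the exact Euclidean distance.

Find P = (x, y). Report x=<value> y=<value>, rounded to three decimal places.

x=-1.289 y=-29.432

eq1: (x − 4.166)² + (y + 35.891)² = 8.4537548245²
eq2: (x + 30.809)² + (y − 19.629)² = 57.2579891598²
eq3: (x + 3.706)² + (y + 27.430)² = 3.1390196215²
eq3−eq2, eq3−eq1 (x²,y² cancel):
  -54.206·x + 94.118·y = -2700.271092
  15.744·x − 16.922·y = 477.767575
det = -54.206·-16.922 − 94.118·15.744 = -564.519860
x = (-2700.271092·-16.922 − 94.118·477.767575) / -564.519860 = -1.288633
y = (-54.206·477.767575 − -2700.271092·15.744) / -564.519860 = -29.432444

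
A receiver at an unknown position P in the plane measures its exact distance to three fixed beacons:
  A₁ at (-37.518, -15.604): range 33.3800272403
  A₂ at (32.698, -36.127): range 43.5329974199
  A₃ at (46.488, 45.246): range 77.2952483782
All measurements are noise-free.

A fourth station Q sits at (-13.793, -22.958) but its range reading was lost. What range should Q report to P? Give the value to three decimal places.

13.746

eq1: (x + 37.518)² + (y + 15.604)² = 33.3800272403²
eq2: (x − 32.698)² + (y + 36.127)² = 43.5329974199²
eq3: (x − 46.488)² + (y − 45.246)² = 77.2952483782²
eq3−eq2, eq3−eq1 (x²,y² cancel):
  -27.580·x − 162.746·y = 2245.418230
  -168.012·x − 121.700·y = 2303.079683
det = -27.580·-121.700 − -162.746·-168.012 = -23986.794952
x = (2245.418230·-121.700 − -162.746·2303.079683) / -23986.794952 = -4.233563
y = (-27.580·2303.079683 − 2245.418230·-168.012) / -23986.794952 = -13.079624
|P − Q| = √((-4.233563 − -13.793)² + (-13.079624 − -22.958)²) = 13.746459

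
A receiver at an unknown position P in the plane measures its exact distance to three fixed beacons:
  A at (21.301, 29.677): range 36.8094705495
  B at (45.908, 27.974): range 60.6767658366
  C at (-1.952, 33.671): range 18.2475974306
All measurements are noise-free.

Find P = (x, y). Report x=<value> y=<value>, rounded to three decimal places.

eq1: (x − 21.301)² + (y − 29.677)² = 36.8094705495²
eq2: (x − 45.908)² + (y − 27.974)² = 60.6767658366²
eq3: (x + 1.952)² + (y − 33.671)² = 18.2475974306²
eq1−eq2, eq1−eq3 (x²,y² cancel):
  49.214·x − 3.406·y = -771.100580
  -46.506·x + 7.988·y = 825.051925
det = 49.214·7.988 − -3.406·-46.506 = 234.721996
x = (-771.100580·7.988 − -3.406·825.051925) / 234.721996 = -14.269752
y = (49.214·825.051925 − -771.100580·-46.506) / 234.721996 = 20.208169

x=-14.270 y=20.208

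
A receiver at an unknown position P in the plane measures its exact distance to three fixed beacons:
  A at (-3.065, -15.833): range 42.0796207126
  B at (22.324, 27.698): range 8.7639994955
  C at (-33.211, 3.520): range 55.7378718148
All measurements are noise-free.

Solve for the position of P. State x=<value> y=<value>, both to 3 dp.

x=20.283 y=19.175

eq1: (x + 3.065)² + (y + 15.833)² = 42.0796207126²
eq2: (x − 22.324)² + (y − 27.698)² = 8.7639994955²
eq3: (x + 33.211)² + (y − 3.520)² = 55.7378718148²
eq2−eq3, eq2−eq1 (x²,y² cancel):
  -111.070·x − 48.356·y = -3180.081926
  -50.778·x − 87.062·y = -2699.348858
det = -111.070·-87.062 − -48.356·-50.778 = 7214.555372
x = (-3180.081926·-87.062 − -48.356·-2699.348858) / 7214.555372 = 20.283243
y = (-111.070·-2699.348858 − -3180.081926·-50.778) / 7214.555372 = 19.174914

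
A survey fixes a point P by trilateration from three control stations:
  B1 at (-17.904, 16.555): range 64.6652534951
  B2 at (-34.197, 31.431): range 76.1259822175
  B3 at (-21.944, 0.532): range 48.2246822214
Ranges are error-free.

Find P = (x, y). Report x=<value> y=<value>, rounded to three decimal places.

eq1: (x + 17.904)² + (y − 16.555)² = 64.6652534951²
eq2: (x + 34.197)² + (y − 31.431)² = 76.1259822175²
eq3: (x + 21.944)² + (y − 0.532)² = 48.2246822214²
eq2−eq3, eq2−eq1 (x²,y² cancel):
  24.506·x − 61.798·y = 1794.024783
  32.586·x − 29.752·y = 50.848830
det = 24.506·-29.752 − -61.798·32.586 = 1284.647116
x = (1794.024783·-29.752 − -61.798·50.848830) / 1284.647116 = -39.102932
y = (24.506·50.848830 − 1794.024783·32.586) / 1284.647116 = -44.536737

x=-39.103 y=-44.537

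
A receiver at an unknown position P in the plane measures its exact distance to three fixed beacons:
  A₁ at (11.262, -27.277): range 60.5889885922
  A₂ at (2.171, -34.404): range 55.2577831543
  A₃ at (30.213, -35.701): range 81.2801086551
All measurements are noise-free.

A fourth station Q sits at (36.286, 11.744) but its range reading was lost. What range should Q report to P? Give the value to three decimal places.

eq1: (x − 11.262)² + (y + 27.277)² = 60.5889885922²
eq2: (x − 2.171)² + (y + 34.404)² = 55.2577831543²
eq3: (x − 30.213)² + (y + 35.701)² = 81.2801086551²
eq1−eq3, eq1−eq2 (x²,y² cancel):
  37.902·x − 16.848·y = -1618.911127
  -18.182·x − 14.254·y = 935.084024
det = 37.902·-14.254 − -16.848·-18.182 = -846.585444
x = (-1618.911127·-14.254 − -16.848·935.084024) / -846.585444 = -45.866906
y = (37.902·935.084024 − -1618.911127·-18.182) / -846.585444 = -7.094987
|P − Q| = √((-45.866906 − 36.286)² + (-7.094987 − 11.744)²) = 84.285274

84.285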